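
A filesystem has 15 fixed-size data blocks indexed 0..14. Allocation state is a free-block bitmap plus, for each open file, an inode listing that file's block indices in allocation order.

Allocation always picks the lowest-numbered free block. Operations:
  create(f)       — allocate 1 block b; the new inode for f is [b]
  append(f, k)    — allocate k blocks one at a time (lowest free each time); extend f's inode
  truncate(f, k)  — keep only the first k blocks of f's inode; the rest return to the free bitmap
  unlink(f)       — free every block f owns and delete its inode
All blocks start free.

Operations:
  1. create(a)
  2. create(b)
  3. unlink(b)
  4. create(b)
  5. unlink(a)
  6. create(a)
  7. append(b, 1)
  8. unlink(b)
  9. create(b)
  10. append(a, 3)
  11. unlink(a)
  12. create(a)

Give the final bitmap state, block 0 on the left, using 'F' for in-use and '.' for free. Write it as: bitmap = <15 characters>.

bitmap = FF.............

create(a): bitmap=F.............. | a=[0]
create(b): bitmap=FF............. | a=[0] b=[1]
unlink(b): bitmap=F.............. | a=[0]
create(b): bitmap=FF............. | a=[0] b=[1]
unlink(a): bitmap=.F............. | b=[1]
create(a): bitmap=FF............. | a=[0] b=[1]
append(b, 1): bitmap=FFF............ | a=[0] b=[1, 2]
unlink(b): bitmap=F.............. | a=[0]
create(b): bitmap=FF............. | a=[0] b=[1]
append(a, 3): bitmap=FFFFF.......... | a=[0, 2, 3, 4] b=[1]
unlink(a): bitmap=.F............. | b=[1]
create(a): bitmap=FF............. | a=[0] b=[1]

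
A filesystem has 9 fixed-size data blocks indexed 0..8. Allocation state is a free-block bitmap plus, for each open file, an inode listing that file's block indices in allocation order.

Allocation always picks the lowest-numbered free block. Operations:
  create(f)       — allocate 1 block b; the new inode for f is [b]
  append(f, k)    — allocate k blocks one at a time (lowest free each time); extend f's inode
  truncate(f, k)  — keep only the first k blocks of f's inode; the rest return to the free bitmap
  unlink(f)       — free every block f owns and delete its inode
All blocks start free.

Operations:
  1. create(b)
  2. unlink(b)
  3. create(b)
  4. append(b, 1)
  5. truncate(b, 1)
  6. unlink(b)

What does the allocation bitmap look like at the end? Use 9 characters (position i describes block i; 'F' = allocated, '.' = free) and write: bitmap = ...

create(b): bitmap=F........ | b=[0]
unlink(b): bitmap=......... | 
create(b): bitmap=F........ | b=[0]
append(b, 1): bitmap=FF....... | b=[0, 1]
truncate(b, 1): bitmap=F........ | b=[0]
unlink(b): bitmap=......... | 

bitmap = .........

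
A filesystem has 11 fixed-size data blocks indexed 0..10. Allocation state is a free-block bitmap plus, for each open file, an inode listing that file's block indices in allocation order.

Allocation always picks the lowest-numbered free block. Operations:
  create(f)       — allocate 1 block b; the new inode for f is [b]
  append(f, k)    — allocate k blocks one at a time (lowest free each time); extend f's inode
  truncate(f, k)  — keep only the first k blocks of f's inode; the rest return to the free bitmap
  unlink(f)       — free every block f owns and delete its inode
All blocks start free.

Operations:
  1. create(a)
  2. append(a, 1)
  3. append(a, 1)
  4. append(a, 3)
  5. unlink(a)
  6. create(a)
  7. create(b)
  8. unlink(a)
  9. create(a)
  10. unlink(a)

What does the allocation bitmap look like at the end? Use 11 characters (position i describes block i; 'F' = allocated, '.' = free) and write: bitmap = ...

bitmap = .F.........

create(a): bitmap=F.......... | a=[0]
append(a, 1): bitmap=FF......... | a=[0, 1]
append(a, 1): bitmap=FFF........ | a=[0, 1, 2]
append(a, 3): bitmap=FFFFFF..... | a=[0, 1, 2, 3, 4, 5]
unlink(a): bitmap=........... | 
create(a): bitmap=F.......... | a=[0]
create(b): bitmap=FF......... | a=[0] b=[1]
unlink(a): bitmap=.F......... | b=[1]
create(a): bitmap=FF......... | a=[0] b=[1]
unlink(a): bitmap=.F......... | b=[1]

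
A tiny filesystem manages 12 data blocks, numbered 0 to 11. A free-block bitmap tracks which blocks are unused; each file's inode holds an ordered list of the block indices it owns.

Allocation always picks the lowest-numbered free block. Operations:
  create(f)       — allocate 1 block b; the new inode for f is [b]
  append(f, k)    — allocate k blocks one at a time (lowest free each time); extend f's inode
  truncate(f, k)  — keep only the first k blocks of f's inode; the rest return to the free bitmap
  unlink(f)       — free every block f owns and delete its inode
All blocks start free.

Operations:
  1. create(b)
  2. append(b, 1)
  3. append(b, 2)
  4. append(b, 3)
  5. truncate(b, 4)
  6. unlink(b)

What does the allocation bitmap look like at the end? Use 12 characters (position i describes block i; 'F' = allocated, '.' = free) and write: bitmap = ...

bitmap = ............

[1] create(b) — b=0 (map F...........)
[2] append(b, 1) — b=0,1 (map FF..........)
[3] append(b, 2) — b=0,1,2,3 (map FFFF........)
[4] append(b, 3) — b=0,1,2,3,4,5,6 (map FFFFFFF.....)
[5] truncate(b, 4) — b=0,1,2,3 (map FFFF........)
[6] unlink(b) —  (map ............)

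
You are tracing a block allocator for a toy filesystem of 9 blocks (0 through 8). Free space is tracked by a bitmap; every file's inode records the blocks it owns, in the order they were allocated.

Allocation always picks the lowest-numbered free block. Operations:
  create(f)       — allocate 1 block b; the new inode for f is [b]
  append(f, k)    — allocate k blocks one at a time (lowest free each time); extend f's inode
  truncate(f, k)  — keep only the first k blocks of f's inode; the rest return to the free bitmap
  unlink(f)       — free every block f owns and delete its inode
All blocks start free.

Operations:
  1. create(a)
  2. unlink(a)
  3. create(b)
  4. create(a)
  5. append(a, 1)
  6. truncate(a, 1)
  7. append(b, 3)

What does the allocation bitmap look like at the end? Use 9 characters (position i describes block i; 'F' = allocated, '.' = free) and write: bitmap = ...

create(a): bitmap=F........ | a=[0]
unlink(a): bitmap=......... | 
create(b): bitmap=F........ | b=[0]
create(a): bitmap=FF....... | a=[1] b=[0]
append(a, 1): bitmap=FFF...... | a=[1, 2] b=[0]
truncate(a, 1): bitmap=FF....... | a=[1] b=[0]
append(b, 3): bitmap=FFFFF.... | a=[1] b=[0, 2, 3, 4]

bitmap = FFFFF....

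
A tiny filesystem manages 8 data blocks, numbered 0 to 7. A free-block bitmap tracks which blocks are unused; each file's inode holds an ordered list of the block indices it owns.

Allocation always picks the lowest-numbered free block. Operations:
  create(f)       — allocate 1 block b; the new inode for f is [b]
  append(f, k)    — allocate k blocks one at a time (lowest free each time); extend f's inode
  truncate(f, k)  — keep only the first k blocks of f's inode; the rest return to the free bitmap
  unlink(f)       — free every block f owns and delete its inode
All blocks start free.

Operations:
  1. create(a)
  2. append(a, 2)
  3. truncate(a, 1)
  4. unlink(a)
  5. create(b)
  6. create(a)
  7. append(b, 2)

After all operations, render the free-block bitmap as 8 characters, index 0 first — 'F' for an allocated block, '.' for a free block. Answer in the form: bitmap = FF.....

bitmap = FFFF....

[1] create(a) — a=0 (map F.......)
[2] append(a, 2) — a=0,1,2 (map FFF.....)
[3] truncate(a, 1) — a=0 (map F.......)
[4] unlink(a) —  (map ........)
[5] create(b) — b=0 (map F.......)
[6] create(a) — a=1 b=0 (map FF......)
[7] append(b, 2) — a=1 b=0,2,3 (map FFFF....)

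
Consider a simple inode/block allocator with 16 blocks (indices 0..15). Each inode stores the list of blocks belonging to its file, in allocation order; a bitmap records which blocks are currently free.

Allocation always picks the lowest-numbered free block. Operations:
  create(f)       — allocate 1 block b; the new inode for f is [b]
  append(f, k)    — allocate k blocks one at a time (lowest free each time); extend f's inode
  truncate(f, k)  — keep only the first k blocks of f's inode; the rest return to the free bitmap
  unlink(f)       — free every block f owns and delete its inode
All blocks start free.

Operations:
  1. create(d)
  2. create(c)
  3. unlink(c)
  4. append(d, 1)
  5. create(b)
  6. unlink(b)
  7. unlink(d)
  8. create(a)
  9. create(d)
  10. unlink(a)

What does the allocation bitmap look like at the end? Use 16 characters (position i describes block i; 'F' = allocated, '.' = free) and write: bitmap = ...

bitmap = .F..............

after create(d) → d:[0]  free=[F...............]
after create(c) → c:[1], d:[0]  free=[FF..............]
after unlink(c) → d:[0]  free=[F...............]
after append(d, 1) → d:[0, 1]  free=[FF..............]
after create(b) → b:[2], d:[0, 1]  free=[FFF.............]
after unlink(b) → d:[0, 1]  free=[FF..............]
after unlink(d) →   free=[................]
after create(a) → a:[0]  free=[F...............]
after create(d) → a:[0], d:[1]  free=[FF..............]
after unlink(a) → d:[1]  free=[.F..............]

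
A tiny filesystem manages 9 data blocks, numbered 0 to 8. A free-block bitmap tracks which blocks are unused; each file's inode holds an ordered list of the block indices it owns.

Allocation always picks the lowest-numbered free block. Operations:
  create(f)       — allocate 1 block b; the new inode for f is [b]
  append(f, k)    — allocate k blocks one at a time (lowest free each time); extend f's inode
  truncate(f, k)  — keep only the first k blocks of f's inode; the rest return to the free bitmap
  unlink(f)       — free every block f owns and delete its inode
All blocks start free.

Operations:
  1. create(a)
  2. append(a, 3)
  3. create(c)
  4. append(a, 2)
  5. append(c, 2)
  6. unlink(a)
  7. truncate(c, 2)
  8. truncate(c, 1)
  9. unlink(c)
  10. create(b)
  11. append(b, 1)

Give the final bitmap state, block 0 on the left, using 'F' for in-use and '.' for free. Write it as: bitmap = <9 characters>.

after create(a) → a:[0]  free=[F........]
after append(a, 3) → a:[0, 1, 2, 3]  free=[FFFF.....]
after create(c) → a:[0, 1, 2, 3], c:[4]  free=[FFFFF....]
after append(a, 2) → a:[0, 1, 2, 3, 5, 6], c:[4]  free=[FFFFFFF..]
after append(c, 2) → a:[0, 1, 2, 3, 5, 6], c:[4, 7, 8]  free=[FFFFFFFFF]
after unlink(a) → c:[4, 7, 8]  free=[....F..FF]
after truncate(c, 2) → c:[4, 7]  free=[....F..F.]
after truncate(c, 1) → c:[4]  free=[....F....]
after unlink(c) →   free=[.........]
after create(b) → b:[0]  free=[F........]
after append(b, 1) → b:[0, 1]  free=[FF.......]

bitmap = FF.......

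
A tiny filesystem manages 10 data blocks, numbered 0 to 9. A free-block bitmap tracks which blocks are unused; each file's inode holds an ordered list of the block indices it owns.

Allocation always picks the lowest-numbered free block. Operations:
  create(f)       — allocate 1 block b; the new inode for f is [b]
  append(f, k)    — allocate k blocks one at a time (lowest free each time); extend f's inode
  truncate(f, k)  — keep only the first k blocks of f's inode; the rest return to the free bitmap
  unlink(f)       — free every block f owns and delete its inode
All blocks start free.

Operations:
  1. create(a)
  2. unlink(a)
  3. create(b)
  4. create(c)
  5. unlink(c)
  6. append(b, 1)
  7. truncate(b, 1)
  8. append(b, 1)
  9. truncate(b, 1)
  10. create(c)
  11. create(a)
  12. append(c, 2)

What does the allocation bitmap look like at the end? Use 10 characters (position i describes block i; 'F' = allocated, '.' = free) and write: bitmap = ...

create(a): bitmap=F......... | a=[0]
unlink(a): bitmap=.......... | 
create(b): bitmap=F......... | b=[0]
create(c): bitmap=FF........ | b=[0] c=[1]
unlink(c): bitmap=F......... | b=[0]
append(b, 1): bitmap=FF........ | b=[0, 1]
truncate(b, 1): bitmap=F......... | b=[0]
append(b, 1): bitmap=FF........ | b=[0, 1]
truncate(b, 1): bitmap=F......... | b=[0]
create(c): bitmap=FF........ | b=[0] c=[1]
create(a): bitmap=FFF....... | a=[2] b=[0] c=[1]
append(c, 2): bitmap=FFFFF..... | a=[2] b=[0] c=[1, 3, 4]

bitmap = FFFFF.....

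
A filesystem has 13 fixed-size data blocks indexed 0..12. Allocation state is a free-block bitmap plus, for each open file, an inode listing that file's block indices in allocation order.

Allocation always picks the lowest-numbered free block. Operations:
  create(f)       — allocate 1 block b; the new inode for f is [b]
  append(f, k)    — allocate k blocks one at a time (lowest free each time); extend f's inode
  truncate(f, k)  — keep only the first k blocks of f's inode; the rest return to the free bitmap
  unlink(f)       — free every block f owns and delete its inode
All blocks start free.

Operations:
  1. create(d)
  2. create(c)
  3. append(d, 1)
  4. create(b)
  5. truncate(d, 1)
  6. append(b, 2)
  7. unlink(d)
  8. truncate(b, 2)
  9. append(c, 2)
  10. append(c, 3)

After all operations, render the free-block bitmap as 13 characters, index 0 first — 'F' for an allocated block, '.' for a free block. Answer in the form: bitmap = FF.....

after create(d) → d:[0]  free=[F............]
after create(c) → c:[1], d:[0]  free=[FF...........]
after append(d, 1) → c:[1], d:[0, 2]  free=[FFF..........]
after create(b) → b:[3], c:[1], d:[0, 2]  free=[FFFF.........]
after truncate(d, 1) → b:[3], c:[1], d:[0]  free=[FF.F.........]
after append(b, 2) → b:[3, 2, 4], c:[1], d:[0]  free=[FFFFF........]
after unlink(d) → b:[3, 2, 4], c:[1]  free=[.FFFF........]
after truncate(b, 2) → b:[3, 2], c:[1]  free=[.FFF.........]
after append(c, 2) → b:[3, 2], c:[1, 0, 4]  free=[FFFFF........]
after append(c, 3) → b:[3, 2], c:[1, 0, 4, 5, 6, 7]  free=[FFFFFFFF.....]

bitmap = FFFFFFFF.....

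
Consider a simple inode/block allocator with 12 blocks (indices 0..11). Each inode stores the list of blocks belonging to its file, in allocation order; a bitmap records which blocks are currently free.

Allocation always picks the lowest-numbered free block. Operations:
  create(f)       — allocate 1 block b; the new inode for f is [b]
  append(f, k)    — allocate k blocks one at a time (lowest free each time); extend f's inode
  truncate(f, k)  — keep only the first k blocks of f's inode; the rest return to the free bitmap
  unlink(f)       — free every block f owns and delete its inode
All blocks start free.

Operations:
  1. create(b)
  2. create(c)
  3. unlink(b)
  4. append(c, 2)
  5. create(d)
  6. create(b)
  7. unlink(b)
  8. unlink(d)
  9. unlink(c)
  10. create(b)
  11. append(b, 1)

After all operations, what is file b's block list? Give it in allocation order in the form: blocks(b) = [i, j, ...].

after create(b) → b:[0]  free=[F...........]
after create(c) → b:[0], c:[1]  free=[FF..........]
after unlink(b) → c:[1]  free=[.F..........]
after append(c, 2) → c:[1, 0, 2]  free=[FFF.........]
after create(d) → c:[1, 0, 2], d:[3]  free=[FFFF........]
after create(b) → b:[4], c:[1, 0, 2], d:[3]  free=[FFFFF.......]
after unlink(b) → c:[1, 0, 2], d:[3]  free=[FFFF........]
after unlink(d) → c:[1, 0, 2]  free=[FFF.........]
after unlink(c) →   free=[............]
after create(b) → b:[0]  free=[F...........]
after append(b, 1) → b:[0, 1]  free=[FF..........]

blocks(b) = [0, 1]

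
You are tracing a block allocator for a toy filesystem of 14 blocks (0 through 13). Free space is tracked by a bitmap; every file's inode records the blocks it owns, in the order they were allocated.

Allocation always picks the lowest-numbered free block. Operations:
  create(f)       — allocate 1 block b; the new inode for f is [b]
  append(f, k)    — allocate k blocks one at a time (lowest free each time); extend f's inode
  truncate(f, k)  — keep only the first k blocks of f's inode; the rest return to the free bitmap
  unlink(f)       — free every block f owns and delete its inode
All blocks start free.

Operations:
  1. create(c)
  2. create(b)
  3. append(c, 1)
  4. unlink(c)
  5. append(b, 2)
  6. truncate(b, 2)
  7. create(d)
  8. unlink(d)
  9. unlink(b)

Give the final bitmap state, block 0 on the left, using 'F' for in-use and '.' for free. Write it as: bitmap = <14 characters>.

bitmap = ..............

  1. create(c)  ⇒  F.............  {c→[0]}
  2. create(b)  ⇒  FF............  {b→[1]; c→[0]}
  3. append(c, 1)  ⇒  FFF...........  {b→[1]; c→[0, 2]}
  4. unlink(c)  ⇒  .F............  {b→[1]}
  5. append(b, 2)  ⇒  FFF...........  {b→[1, 0, 2]}
  6. truncate(b, 2)  ⇒  FF............  {b→[1, 0]}
  7. create(d)  ⇒  FFF...........  {b→[1, 0]; d→[2]}
  8. unlink(d)  ⇒  FF............  {b→[1, 0]}
  9. unlink(b)  ⇒  ..............  {}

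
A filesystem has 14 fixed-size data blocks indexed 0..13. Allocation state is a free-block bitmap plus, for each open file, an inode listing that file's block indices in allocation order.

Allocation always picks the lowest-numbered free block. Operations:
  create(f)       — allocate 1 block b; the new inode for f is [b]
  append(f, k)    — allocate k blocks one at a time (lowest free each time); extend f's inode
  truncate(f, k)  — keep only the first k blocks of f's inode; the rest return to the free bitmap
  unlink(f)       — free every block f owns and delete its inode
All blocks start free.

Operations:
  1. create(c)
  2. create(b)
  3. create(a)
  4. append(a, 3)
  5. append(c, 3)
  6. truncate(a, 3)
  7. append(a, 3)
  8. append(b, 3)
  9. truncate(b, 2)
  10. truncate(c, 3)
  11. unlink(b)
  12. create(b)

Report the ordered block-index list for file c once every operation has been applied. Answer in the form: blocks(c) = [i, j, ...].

blocks(c) = [0, 6, 7]

[1] create(c) — c=0 (map F.............)
[2] create(b) — b=1 c=0 (map FF............)
[3] create(a) — a=2 b=1 c=0 (map FFF...........)
[4] append(a, 3) — a=2,3,4,5 b=1 c=0 (map FFFFFF........)
[5] append(c, 3) — a=2,3,4,5 b=1 c=0,6,7,8 (map FFFFFFFFF.....)
[6] truncate(a, 3) — a=2,3,4 b=1 c=0,6,7,8 (map FFFFF.FFF.....)
[7] append(a, 3) — a=2,3,4,5,9,10 b=1 c=0,6,7,8 (map FFFFFFFFFFF...)
[8] append(b, 3) — a=2,3,4,5,9,10 b=1,11,12,13 c=0,6,7,8 (map FFFFFFFFFFFFFF)
[9] truncate(b, 2) — a=2,3,4,5,9,10 b=1,11 c=0,6,7,8 (map FFFFFFFFFFFF..)
[10] truncate(c, 3) — a=2,3,4,5,9,10 b=1,11 c=0,6,7 (map FFFFFFFF.FFF..)
[11] unlink(b) — a=2,3,4,5,9,10 c=0,6,7 (map F.FFFFFF.FF...)
[12] create(b) — a=2,3,4,5,9,10 b=1 c=0,6,7 (map FFFFFFFF.FF...)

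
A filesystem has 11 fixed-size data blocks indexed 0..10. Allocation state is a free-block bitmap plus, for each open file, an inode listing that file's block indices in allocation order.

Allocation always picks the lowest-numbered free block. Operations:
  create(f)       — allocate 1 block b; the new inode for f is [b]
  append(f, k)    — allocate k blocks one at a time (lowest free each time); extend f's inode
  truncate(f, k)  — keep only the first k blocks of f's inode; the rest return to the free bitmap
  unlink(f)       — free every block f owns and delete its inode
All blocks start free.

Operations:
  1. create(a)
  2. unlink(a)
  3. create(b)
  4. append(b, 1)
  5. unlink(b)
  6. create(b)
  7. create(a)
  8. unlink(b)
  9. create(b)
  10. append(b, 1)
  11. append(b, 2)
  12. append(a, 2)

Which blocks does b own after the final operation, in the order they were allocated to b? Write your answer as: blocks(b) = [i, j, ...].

[1] create(a) — a=0 (map F..........)
[2] unlink(a) —  (map ...........)
[3] create(b) — b=0 (map F..........)
[4] append(b, 1) — b=0,1 (map FF.........)
[5] unlink(b) —  (map ...........)
[6] create(b) — b=0 (map F..........)
[7] create(a) — a=1 b=0 (map FF.........)
[8] unlink(b) — a=1 (map .F.........)
[9] create(b) — a=1 b=0 (map FF.........)
[10] append(b, 1) — a=1 b=0,2 (map FFF........)
[11] append(b, 2) — a=1 b=0,2,3,4 (map FFFFF......)
[12] append(a, 2) — a=1,5,6 b=0,2,3,4 (map FFFFFFF....)

blocks(b) = [0, 2, 3, 4]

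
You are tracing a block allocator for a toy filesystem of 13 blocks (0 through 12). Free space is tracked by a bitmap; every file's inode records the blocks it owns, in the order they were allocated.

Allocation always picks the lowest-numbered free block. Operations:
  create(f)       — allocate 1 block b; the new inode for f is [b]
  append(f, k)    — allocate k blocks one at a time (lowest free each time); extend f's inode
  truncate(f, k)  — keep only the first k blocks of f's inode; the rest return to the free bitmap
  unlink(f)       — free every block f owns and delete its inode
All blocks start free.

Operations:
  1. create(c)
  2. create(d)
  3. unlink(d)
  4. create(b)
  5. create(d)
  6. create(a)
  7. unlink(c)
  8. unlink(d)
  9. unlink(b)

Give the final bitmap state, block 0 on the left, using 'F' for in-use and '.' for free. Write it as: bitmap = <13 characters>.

  1. create(c)  ⇒  F............  {c→[0]}
  2. create(d)  ⇒  FF...........  {c→[0]; d→[1]}
  3. unlink(d)  ⇒  F............  {c→[0]}
  4. create(b)  ⇒  FF...........  {b→[1]; c→[0]}
  5. create(d)  ⇒  FFF..........  {b→[1]; c→[0]; d→[2]}
  6. create(a)  ⇒  FFFF.........  {a→[3]; b→[1]; c→[0]; d→[2]}
  7. unlink(c)  ⇒  .FFF.........  {a→[3]; b→[1]; d→[2]}
  8. unlink(d)  ⇒  .F.F.........  {a→[3]; b→[1]}
  9. unlink(b)  ⇒  ...F.........  {a→[3]}

bitmap = ...F.........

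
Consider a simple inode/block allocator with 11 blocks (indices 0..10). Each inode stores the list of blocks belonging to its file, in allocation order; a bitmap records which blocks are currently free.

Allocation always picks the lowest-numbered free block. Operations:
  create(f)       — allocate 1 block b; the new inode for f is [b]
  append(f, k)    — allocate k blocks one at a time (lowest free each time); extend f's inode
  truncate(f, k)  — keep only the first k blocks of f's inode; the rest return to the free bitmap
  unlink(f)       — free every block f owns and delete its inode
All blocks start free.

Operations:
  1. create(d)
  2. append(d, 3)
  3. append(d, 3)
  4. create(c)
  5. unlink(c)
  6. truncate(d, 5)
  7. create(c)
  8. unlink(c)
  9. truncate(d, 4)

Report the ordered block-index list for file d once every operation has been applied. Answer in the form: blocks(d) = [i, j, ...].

after create(d) → d:[0]  free=[F..........]
after append(d, 3) → d:[0, 1, 2, 3]  free=[FFFF.......]
after append(d, 3) → d:[0, 1, 2, 3, 4, 5, 6]  free=[FFFFFFF....]
after create(c) → c:[7], d:[0, 1, 2, 3, 4, 5, 6]  free=[FFFFFFFF...]
after unlink(c) → d:[0, 1, 2, 3, 4, 5, 6]  free=[FFFFFFF....]
after truncate(d, 5) → d:[0, 1, 2, 3, 4]  free=[FFFFF......]
after create(c) → c:[5], d:[0, 1, 2, 3, 4]  free=[FFFFFF.....]
after unlink(c) → d:[0, 1, 2, 3, 4]  free=[FFFFF......]
after truncate(d, 4) → d:[0, 1, 2, 3]  free=[FFFF.......]

blocks(d) = [0, 1, 2, 3]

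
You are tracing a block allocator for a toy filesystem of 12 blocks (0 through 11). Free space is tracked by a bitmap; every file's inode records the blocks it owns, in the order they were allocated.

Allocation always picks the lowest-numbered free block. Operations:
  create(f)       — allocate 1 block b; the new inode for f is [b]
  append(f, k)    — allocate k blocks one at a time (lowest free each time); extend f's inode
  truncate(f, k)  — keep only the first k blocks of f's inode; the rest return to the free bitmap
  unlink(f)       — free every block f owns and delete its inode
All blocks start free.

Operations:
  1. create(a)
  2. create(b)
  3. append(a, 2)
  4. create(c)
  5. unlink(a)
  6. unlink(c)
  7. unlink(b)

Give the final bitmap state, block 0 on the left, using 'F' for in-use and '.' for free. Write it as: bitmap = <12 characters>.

[1] create(a) — a=0 (map F...........)
[2] create(b) — a=0 b=1 (map FF..........)
[3] append(a, 2) — a=0,2,3 b=1 (map FFFF........)
[4] create(c) — a=0,2,3 b=1 c=4 (map FFFFF.......)
[5] unlink(a) — b=1 c=4 (map .F..F.......)
[6] unlink(c) — b=1 (map .F..........)
[7] unlink(b) —  (map ............)

bitmap = ............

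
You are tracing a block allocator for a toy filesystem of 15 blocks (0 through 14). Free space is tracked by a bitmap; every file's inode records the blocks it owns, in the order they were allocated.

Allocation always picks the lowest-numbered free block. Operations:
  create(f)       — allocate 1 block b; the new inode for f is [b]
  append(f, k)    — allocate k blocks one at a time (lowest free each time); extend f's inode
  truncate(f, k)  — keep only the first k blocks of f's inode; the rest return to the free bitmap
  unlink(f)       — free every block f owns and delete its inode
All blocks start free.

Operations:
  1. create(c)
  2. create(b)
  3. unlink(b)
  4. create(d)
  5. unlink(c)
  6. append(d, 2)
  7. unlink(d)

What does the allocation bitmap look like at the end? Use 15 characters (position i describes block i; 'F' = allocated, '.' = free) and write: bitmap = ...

bitmap = ...............

create(c): bitmap=F.............. | c=[0]
create(b): bitmap=FF............. | b=[1] c=[0]
unlink(b): bitmap=F.............. | c=[0]
create(d): bitmap=FF............. | c=[0] d=[1]
unlink(c): bitmap=.F............. | d=[1]
append(d, 2): bitmap=FFF............ | d=[1, 0, 2]
unlink(d): bitmap=............... | 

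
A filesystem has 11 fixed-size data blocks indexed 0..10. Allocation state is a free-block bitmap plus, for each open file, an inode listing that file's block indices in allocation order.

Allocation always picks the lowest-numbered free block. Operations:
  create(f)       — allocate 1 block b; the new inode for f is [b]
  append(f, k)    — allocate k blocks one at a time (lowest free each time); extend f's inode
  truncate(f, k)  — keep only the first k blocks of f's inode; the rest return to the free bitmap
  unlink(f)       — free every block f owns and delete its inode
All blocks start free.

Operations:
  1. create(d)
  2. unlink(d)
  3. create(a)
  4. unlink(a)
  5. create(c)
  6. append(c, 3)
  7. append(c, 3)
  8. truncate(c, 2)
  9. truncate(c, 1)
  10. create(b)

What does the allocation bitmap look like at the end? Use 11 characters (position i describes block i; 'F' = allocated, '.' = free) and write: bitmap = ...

bitmap = FF.........

create(d): bitmap=F.......... | d=[0]
unlink(d): bitmap=........... | 
create(a): bitmap=F.......... | a=[0]
unlink(a): bitmap=........... | 
create(c): bitmap=F.......... | c=[0]
append(c, 3): bitmap=FFFF....... | c=[0, 1, 2, 3]
append(c, 3): bitmap=FFFFFFF.... | c=[0, 1, 2, 3, 4, 5, 6]
truncate(c, 2): bitmap=FF......... | c=[0, 1]
truncate(c, 1): bitmap=F.......... | c=[0]
create(b): bitmap=FF......... | b=[1] c=[0]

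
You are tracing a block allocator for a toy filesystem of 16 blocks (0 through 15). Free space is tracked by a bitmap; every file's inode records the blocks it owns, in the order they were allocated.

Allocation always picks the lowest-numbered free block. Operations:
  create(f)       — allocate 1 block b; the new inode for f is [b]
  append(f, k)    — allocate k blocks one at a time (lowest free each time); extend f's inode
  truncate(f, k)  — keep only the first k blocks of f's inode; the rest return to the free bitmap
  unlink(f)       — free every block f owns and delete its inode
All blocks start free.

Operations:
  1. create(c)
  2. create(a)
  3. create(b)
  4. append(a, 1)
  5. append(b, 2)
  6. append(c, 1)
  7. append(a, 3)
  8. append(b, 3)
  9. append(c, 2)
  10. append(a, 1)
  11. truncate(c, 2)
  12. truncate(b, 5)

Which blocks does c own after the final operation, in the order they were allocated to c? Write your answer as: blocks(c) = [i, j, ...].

blocks(c) = [0, 6]

  1. create(c)  ⇒  F...............  {c→[0]}
  2. create(a)  ⇒  FF..............  {a→[1]; c→[0]}
  3. create(b)  ⇒  FFF.............  {a→[1]; b→[2]; c→[0]}
  4. append(a, 1)  ⇒  FFFF............  {a→[1, 3]; b→[2]; c→[0]}
  5. append(b, 2)  ⇒  FFFFFF..........  {a→[1, 3]; b→[2, 4, 5]; c→[0]}
  6. append(c, 1)  ⇒  FFFFFFF.........  {a→[1, 3]; b→[2, 4, 5]; c→[0, 6]}
  7. append(a, 3)  ⇒  FFFFFFFFFF......  {a→[1, 3, 7, 8, 9]; b→[2, 4, 5]; c→[0, 6]}
  8. append(b, 3)  ⇒  FFFFFFFFFFFFF...  {a→[1, 3, 7, 8, 9]; b→[2, 4, 5, 10, 11, 12]; c→[0, 6]}
  9. append(c, 2)  ⇒  FFFFFFFFFFFFFFF.  {a→[1, 3, 7, 8, 9]; b→[2, 4, 5, 10, 11, 12]; c→[0, 6, 13, 14]}
  10. append(a, 1)  ⇒  FFFFFFFFFFFFFFFF  {a→[1, 3, 7, 8, 9, 15]; b→[2, 4, 5, 10, 11, 12]; c→[0, 6, 13, 14]}
  11. truncate(c, 2)  ⇒  FFFFFFFFFFFFF..F  {a→[1, 3, 7, 8, 9, 15]; b→[2, 4, 5, 10, 11, 12]; c→[0, 6]}
  12. truncate(b, 5)  ⇒  FFFFFFFFFFFF...F  {a→[1, 3, 7, 8, 9, 15]; b→[2, 4, 5, 10, 11]; c→[0, 6]}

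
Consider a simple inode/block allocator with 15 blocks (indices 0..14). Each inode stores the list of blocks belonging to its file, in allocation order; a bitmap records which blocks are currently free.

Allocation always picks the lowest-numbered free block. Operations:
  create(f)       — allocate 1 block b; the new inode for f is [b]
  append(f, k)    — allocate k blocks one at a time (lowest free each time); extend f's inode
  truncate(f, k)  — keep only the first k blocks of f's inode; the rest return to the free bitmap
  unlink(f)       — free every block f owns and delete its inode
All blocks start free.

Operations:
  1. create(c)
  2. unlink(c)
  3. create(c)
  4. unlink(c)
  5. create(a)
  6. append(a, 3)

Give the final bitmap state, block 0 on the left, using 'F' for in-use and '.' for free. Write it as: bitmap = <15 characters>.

bitmap = FFFF...........

[1] create(c) — c=0 (map F..............)
[2] unlink(c) —  (map ...............)
[3] create(c) — c=0 (map F..............)
[4] unlink(c) —  (map ...............)
[5] create(a) — a=0 (map F..............)
[6] append(a, 3) — a=0,1,2,3 (map FFFF...........)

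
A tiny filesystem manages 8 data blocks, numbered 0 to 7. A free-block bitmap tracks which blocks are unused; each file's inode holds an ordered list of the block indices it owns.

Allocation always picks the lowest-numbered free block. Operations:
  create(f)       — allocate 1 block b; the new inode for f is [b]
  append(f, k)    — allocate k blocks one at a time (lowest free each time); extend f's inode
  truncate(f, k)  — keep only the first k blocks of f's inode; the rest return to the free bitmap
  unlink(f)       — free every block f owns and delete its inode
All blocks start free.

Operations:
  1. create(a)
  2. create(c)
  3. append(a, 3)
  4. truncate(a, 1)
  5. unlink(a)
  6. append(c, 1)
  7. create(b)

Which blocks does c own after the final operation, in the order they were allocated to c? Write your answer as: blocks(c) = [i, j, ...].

blocks(c) = [1, 0]

create(a): bitmap=F....... | a=[0]
create(c): bitmap=FF...... | a=[0] c=[1]
append(a, 3): bitmap=FFFFF... | a=[0, 2, 3, 4] c=[1]
truncate(a, 1): bitmap=FF...... | a=[0] c=[1]
unlink(a): bitmap=.F...... | c=[1]
append(c, 1): bitmap=FF...... | c=[1, 0]
create(b): bitmap=FFF..... | b=[2] c=[1, 0]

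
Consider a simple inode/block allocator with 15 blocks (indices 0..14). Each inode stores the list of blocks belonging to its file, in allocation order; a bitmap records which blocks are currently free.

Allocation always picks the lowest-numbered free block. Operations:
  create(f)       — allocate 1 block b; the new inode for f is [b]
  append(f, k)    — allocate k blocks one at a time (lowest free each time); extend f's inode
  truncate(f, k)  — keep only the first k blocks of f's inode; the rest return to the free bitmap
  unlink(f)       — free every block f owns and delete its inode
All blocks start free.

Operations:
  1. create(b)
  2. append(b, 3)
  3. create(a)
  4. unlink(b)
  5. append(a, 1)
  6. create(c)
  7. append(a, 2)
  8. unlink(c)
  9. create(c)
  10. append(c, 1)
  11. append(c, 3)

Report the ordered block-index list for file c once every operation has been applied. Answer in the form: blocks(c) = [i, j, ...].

after create(b) → b:[0]  free=[F..............]
after append(b, 3) → b:[0, 1, 2, 3]  free=[FFFF...........]
after create(a) → a:[4], b:[0, 1, 2, 3]  free=[FFFFF..........]
after unlink(b) → a:[4]  free=[....F..........]
after append(a, 1) → a:[4, 0]  free=[F...F..........]
after create(c) → a:[4, 0], c:[1]  free=[FF..F..........]
after append(a, 2) → a:[4, 0, 2, 3], c:[1]  free=[FFFFF..........]
after unlink(c) → a:[4, 0, 2, 3]  free=[F.FFF..........]
after create(c) → a:[4, 0, 2, 3], c:[1]  free=[FFFFF..........]
after append(c, 1) → a:[4, 0, 2, 3], c:[1, 5]  free=[FFFFFF.........]
after append(c, 3) → a:[4, 0, 2, 3], c:[1, 5, 6, 7, 8]  free=[FFFFFFFFF......]

blocks(c) = [1, 5, 6, 7, 8]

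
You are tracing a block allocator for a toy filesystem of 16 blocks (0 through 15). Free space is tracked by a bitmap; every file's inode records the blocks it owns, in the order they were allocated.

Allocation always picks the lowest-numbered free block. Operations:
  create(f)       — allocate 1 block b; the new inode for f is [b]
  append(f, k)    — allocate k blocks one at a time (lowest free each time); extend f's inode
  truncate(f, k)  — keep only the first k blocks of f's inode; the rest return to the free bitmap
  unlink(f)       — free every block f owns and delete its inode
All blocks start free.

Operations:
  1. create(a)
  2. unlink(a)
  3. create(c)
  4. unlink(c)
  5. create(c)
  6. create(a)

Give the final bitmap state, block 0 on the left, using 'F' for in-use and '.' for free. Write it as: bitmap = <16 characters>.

bitmap = FF..............

after create(a) → a:[0]  free=[F...............]
after unlink(a) →   free=[................]
after create(c) → c:[0]  free=[F...............]
after unlink(c) →   free=[................]
after create(c) → c:[0]  free=[F...............]
after create(a) → a:[1], c:[0]  free=[FF..............]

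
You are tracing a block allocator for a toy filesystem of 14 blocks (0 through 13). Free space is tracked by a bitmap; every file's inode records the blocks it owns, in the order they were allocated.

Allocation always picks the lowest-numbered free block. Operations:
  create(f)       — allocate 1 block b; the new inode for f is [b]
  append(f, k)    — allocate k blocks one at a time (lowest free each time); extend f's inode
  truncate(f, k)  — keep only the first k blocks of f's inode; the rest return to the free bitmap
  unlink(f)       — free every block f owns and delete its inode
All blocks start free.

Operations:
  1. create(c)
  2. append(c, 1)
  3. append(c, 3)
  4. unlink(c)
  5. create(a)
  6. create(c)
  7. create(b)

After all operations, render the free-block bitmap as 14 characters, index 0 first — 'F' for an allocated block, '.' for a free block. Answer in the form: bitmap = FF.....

bitmap = FFF...........

  1. create(c)  ⇒  F.............  {c→[0]}
  2. append(c, 1)  ⇒  FF............  {c→[0, 1]}
  3. append(c, 3)  ⇒  FFFFF.........  {c→[0, 1, 2, 3, 4]}
  4. unlink(c)  ⇒  ..............  {}
  5. create(a)  ⇒  F.............  {a→[0]}
  6. create(c)  ⇒  FF............  {a→[0]; c→[1]}
  7. create(b)  ⇒  FFF...........  {a→[0]; b→[2]; c→[1]}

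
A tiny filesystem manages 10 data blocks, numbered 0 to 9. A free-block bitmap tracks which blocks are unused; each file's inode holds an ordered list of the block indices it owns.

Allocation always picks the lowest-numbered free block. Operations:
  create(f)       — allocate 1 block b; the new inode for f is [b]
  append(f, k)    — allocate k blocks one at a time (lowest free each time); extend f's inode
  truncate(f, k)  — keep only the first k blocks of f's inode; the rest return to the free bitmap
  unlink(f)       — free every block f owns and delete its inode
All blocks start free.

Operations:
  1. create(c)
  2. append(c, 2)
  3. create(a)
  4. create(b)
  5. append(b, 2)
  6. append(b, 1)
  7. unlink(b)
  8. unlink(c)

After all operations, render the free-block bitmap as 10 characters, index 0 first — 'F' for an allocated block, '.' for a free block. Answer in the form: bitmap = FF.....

  1. create(c)  ⇒  F.........  {c→[0]}
  2. append(c, 2)  ⇒  FFF.......  {c→[0, 1, 2]}
  3. create(a)  ⇒  FFFF......  {a→[3]; c→[0, 1, 2]}
  4. create(b)  ⇒  FFFFF.....  {a→[3]; b→[4]; c→[0, 1, 2]}
  5. append(b, 2)  ⇒  FFFFFFF...  {a→[3]; b→[4, 5, 6]; c→[0, 1, 2]}
  6. append(b, 1)  ⇒  FFFFFFFF..  {a→[3]; b→[4, 5, 6, 7]; c→[0, 1, 2]}
  7. unlink(b)  ⇒  FFFF......  {a→[3]; c→[0, 1, 2]}
  8. unlink(c)  ⇒  ...F......  {a→[3]}

bitmap = ...F......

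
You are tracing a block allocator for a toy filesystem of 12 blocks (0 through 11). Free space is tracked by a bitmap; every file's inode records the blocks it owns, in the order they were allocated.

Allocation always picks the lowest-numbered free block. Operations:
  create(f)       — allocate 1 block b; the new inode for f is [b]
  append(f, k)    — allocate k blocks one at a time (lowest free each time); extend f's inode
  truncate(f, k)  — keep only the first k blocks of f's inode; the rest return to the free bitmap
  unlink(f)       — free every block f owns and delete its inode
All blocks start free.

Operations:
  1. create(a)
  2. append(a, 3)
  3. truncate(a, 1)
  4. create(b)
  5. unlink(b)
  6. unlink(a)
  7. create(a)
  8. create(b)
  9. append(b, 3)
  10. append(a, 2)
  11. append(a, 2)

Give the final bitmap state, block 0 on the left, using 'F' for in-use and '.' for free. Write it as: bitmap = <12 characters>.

bitmap = FFFFFFFFF...

  1. create(a)  ⇒  F...........  {a→[0]}
  2. append(a, 3)  ⇒  FFFF........  {a→[0, 1, 2, 3]}
  3. truncate(a, 1)  ⇒  F...........  {a→[0]}
  4. create(b)  ⇒  FF..........  {a→[0]; b→[1]}
  5. unlink(b)  ⇒  F...........  {a→[0]}
  6. unlink(a)  ⇒  ............  {}
  7. create(a)  ⇒  F...........  {a→[0]}
  8. create(b)  ⇒  FF..........  {a→[0]; b→[1]}
  9. append(b, 3)  ⇒  FFFFF.......  {a→[0]; b→[1, 2, 3, 4]}
  10. append(a, 2)  ⇒  FFFFFFF.....  {a→[0, 5, 6]; b→[1, 2, 3, 4]}
  11. append(a, 2)  ⇒  FFFFFFFFF...  {a→[0, 5, 6, 7, 8]; b→[1, 2, 3, 4]}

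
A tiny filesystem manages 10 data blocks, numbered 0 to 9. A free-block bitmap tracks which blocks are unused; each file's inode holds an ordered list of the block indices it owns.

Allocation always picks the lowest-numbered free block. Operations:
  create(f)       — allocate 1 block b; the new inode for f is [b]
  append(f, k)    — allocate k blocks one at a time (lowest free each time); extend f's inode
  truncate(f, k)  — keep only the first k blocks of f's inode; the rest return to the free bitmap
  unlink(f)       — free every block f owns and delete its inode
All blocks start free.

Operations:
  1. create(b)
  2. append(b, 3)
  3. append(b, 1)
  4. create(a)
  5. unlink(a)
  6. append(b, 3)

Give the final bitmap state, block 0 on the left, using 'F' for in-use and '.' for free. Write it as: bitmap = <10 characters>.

bitmap = FFFFFFFF..

[1] create(b) — b=0 (map F.........)
[2] append(b, 3) — b=0,1,2,3 (map FFFF......)
[3] append(b, 1) — b=0,1,2,3,4 (map FFFFF.....)
[4] create(a) — a=5 b=0,1,2,3,4 (map FFFFFF....)
[5] unlink(a) — b=0,1,2,3,4 (map FFFFF.....)
[6] append(b, 3) — b=0,1,2,3,4,5,6,7 (map FFFFFFFF..)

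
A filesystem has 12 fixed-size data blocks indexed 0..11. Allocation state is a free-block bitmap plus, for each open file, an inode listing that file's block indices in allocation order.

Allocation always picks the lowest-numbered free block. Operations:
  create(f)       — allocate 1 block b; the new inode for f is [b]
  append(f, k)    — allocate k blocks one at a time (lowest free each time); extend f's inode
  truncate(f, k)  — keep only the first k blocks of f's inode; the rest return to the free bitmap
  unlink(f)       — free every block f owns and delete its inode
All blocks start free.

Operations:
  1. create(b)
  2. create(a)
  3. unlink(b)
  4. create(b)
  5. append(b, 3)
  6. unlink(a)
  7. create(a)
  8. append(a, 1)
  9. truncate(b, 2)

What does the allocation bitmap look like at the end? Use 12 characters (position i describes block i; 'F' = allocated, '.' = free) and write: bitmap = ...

create(b): bitmap=F........... | b=[0]
create(a): bitmap=FF.......... | a=[1] b=[0]
unlink(b): bitmap=.F.......... | a=[1]
create(b): bitmap=FF.......... | a=[1] b=[0]
append(b, 3): bitmap=FFFFF....... | a=[1] b=[0, 2, 3, 4]
unlink(a): bitmap=F.FFF....... | b=[0, 2, 3, 4]
create(a): bitmap=FFFFF....... | a=[1] b=[0, 2, 3, 4]
append(a, 1): bitmap=FFFFFF...... | a=[1, 5] b=[0, 2, 3, 4]
truncate(b, 2): bitmap=FFF..F...... | a=[1, 5] b=[0, 2]

bitmap = FFF..F......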